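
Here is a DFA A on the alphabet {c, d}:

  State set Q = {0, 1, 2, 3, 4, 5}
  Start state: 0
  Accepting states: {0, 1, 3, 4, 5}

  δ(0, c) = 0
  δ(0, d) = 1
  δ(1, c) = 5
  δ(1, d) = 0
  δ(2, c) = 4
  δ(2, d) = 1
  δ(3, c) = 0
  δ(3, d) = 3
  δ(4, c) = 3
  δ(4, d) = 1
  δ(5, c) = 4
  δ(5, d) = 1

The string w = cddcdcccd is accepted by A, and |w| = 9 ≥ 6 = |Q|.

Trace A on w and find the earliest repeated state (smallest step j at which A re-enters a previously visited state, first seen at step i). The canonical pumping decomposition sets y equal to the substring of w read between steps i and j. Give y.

c

State sequence: 0 -c-> 0 -d-> 1 -d-> 0 -c-> 0 -d-> 1 -c-> 5 -c-> 4 -c-> 3 -d-> 3
First repeat at step 1: 0 was already visited.

So i = 0, j = 1, giving x = w[0:0] = ε, y = w[0:1] = c, z = w[1:9] = ddcdcccd.
Check: |xy| = 1 ≤ 6 and |y| = 1 ≥ 1. Reading y takes A from 0 back to 0, so every xyⁱz is accepted.
The DFA has 6 states, so the proof of the pumping lemma guarantees a repeated state among the first 6+1 visited; the segment between the two visits is the pumpable y.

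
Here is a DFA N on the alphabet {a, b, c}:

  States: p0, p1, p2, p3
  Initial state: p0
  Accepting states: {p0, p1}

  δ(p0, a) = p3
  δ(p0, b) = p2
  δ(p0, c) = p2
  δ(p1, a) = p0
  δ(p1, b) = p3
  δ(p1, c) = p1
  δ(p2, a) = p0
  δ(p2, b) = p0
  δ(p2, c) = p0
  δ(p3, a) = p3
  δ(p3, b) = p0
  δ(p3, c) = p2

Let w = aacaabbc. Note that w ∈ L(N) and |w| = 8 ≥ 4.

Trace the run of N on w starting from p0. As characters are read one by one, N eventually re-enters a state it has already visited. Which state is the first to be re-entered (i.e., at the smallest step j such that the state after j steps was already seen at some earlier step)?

State sequence: p0 -a-> p3 -a-> p3 -c-> p2 -a-> p0 -a-> p3 -b-> p0 -b-> p2 -c-> p0
First repeat at step 2: p3 was already visited.

The earliest repeat is at step j = 2: N is in p3, which it already visited at step i = 1.

p3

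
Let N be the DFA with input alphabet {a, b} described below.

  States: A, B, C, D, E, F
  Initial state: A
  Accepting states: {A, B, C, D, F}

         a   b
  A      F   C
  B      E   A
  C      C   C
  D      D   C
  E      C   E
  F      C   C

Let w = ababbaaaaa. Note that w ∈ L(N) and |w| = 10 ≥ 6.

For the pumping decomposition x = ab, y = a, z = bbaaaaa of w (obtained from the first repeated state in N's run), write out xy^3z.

xy^3z = ab·a·a·a·bbaaaaa = abaaabbaaaaa.
Reading y = a takes N from C back to C, so after x·y·y·y the machine is still in C, and z then leads to the accepting state C. Hence abaaabbaaaaa ∈ L(N).

abaaabbaaaaa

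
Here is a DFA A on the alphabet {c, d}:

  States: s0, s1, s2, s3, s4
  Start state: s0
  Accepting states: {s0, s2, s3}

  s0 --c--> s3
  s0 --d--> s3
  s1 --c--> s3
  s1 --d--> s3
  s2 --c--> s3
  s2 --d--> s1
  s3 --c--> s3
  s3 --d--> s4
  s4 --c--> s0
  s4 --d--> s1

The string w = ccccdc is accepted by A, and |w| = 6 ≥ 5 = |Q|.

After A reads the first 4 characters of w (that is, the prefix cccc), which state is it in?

State sequence: s0 -c-> s3 -c-> s3 -c-> s3 -c-> s3

After reading 4 characters, A is in state s3.
(This kind of state-tracing is the core of the pumping-lemma construction: with 5 states, pigeonhole forces a repeat within the first 5 steps.)

s3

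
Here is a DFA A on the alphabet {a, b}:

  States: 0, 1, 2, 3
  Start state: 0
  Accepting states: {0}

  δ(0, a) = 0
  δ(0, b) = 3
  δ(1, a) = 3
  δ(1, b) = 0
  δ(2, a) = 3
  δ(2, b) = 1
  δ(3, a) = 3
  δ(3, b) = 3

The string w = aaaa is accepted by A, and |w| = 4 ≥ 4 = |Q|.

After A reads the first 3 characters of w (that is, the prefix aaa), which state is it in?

0

Run of A on the first 3 characters of w = a a a:
  step 0: 0  (start)
  step 1: 0  (read a: 0→0)
  step 2: 0  (read a: 0→0)
  step 3: 0  (read a: 0→0)

After reading 3 characters, A is in state 0.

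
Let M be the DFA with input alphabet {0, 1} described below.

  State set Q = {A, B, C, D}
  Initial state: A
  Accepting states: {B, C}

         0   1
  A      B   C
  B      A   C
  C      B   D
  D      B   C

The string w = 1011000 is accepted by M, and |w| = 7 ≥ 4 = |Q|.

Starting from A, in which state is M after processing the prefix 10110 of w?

B

State sequence: A -1-> C -0-> B -1-> C -1-> D -0-> B

After reading 5 characters, M is in state B.
(This kind of state-tracing is the core of the pumping-lemma construction: with 4 states, pigeonhole forces a repeat within the first 4 steps.)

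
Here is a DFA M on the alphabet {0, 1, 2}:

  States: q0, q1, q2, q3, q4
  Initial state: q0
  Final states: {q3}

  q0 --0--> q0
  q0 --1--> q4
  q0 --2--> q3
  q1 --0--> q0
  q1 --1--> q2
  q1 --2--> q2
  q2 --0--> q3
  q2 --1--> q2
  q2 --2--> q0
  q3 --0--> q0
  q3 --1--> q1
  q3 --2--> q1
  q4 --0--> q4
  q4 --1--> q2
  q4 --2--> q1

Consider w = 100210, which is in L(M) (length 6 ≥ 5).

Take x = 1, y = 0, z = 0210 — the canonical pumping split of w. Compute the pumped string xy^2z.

1000210

xy^2z = 1·0·0·0210 = 1000210.
Reading y = 0 takes M from q4 back to q4, so after x·y·y the machine is still in q4, and z then leads to the accepting state q3. Hence 1000210 ∈ L(M).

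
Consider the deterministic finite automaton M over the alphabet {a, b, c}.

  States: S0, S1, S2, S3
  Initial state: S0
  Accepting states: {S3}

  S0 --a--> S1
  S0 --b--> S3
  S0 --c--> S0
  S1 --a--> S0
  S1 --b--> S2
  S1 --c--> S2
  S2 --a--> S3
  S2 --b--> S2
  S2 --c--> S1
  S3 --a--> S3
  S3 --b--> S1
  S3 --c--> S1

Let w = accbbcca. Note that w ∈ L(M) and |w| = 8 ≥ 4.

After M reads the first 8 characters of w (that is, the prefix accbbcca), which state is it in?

S3

State sequence: S0 -a-> S1 -c-> S2 -c-> S1 -b-> S2 -b-> S2 -c-> S1 -c-> S2 -a-> S3

After reading 8 characters, M is in state S3.
(This kind of state-tracing is the core of the pumping-lemma construction: with 4 states, pigeonhole forces a repeat within the first 4 steps.)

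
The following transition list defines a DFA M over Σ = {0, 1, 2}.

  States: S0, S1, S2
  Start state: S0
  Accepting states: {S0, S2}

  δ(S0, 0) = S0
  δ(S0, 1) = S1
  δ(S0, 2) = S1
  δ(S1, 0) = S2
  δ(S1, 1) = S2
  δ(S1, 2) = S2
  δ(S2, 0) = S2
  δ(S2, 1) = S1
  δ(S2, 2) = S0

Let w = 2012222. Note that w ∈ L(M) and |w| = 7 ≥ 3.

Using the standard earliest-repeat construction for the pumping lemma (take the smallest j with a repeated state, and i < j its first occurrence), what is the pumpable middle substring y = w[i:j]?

01

Run of M on w = 2 0 1 2 2 2 2:
  step 0: S0  (start)
  step 1: S1  (read 2: S0→S1)
  step 2: S2  (read 0: S1→S2)
  step 3: S1  (read 1: S2→S1)   ← first repeat (S1 seen earlier)
  step 4: S2  (read 2: S1→S2)
  step 5: S0  (read 2: S2→S0)
  step 6: S1  (read 2: S0→S1)
  step 7: S2  (read 2: S1→S2)

So i = 1, j = 3, giving x = w[0:1] = 2, y = w[1:3] = 01, z = w[3:7] = 2222.
Check: |xy| = 3 ≤ 3 and |y| = 2 ≥ 1. Reading y takes M from S1 back to S1, so every xyⁱz is accepted.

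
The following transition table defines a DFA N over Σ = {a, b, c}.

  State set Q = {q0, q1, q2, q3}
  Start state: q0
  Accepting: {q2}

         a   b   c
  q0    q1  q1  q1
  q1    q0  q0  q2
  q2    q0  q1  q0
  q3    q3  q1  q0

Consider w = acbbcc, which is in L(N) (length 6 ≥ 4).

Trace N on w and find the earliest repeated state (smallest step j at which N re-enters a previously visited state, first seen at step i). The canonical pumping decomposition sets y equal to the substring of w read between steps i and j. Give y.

cb

Run of N on w = a c b b c c:
  step 0: q0  (start)
  step 1: q1  (read a: q0→q1)
  step 2: q2  (read c: q1→q2)
  step 3: q1  (read b: q2→q1)   ← first repeat (q1 seen earlier)
  step 4: q0  (read b: q1→q0)
  step 5: q1  (read c: q0→q1)
  step 6: q2  (read c: q1→q2)

So i = 1, j = 3, giving x = w[0:1] = a, y = w[1:3] = cb, z = w[3:6] = bcc.
Check: |xy| = 3 ≤ 4 and |y| = 2 ≥ 1. Reading y takes N from q1 back to q1, so every xyⁱz is accepted.
With |Q| = 4, pigeonhole forces a state repeat no later than step 4; the substring read between the first and second visits to that state can be pumped.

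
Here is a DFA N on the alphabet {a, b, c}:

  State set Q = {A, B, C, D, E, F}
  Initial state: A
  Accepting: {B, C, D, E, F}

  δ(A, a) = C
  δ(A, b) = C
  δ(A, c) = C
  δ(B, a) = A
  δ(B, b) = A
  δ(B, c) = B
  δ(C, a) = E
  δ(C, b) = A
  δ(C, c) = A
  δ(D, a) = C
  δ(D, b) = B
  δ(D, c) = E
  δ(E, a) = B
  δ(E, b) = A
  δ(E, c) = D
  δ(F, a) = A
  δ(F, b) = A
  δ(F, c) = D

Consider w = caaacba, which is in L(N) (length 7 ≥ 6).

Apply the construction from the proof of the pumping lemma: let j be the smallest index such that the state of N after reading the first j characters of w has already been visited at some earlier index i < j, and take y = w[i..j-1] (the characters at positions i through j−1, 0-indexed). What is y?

Run of N on w = c a a a c b a:
  step 0: A  (start)
  step 1: C  (read c: A→C)
  step 2: E  (read a: C→E)
  step 3: B  (read a: E→B)
  step 4: A  (read a: B→A)   ← first repeat (A seen earlier)
  step 5: C  (read c: A→C)
  step 6: A  (read b: C→A)
  step 7: C  (read a: A→C)

So i = 0, j = 4, giving x = w[0:0] = ε, y = w[0:4] = caaa, z = w[4:7] = cba.
Check: |xy| = 4 ≤ 6 and |y| = 4 ≥ 1. Reading y takes N from A back to A, so every xyⁱz is accepted.

caaa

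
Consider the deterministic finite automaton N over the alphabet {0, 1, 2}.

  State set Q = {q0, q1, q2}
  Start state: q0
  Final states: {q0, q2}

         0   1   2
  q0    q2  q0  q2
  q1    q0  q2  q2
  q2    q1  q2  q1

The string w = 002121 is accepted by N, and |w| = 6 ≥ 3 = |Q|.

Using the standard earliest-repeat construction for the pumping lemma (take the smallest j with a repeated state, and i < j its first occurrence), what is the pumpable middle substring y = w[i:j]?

02

State sequence: q0 -0-> q2 -0-> q1 -2-> q2 -1-> q2 -2-> q1 -1-> q2
First repeat at step 3: q2 was already visited.

So i = 1, j = 3, giving x = w[0:1] = 0, y = w[1:3] = 02, z = w[3:6] = 121.
Check: |xy| = 3 ≤ 3 and |y| = 2 ≥ 1. Reading y takes N from q2 back to q2, so every xyⁱz is accepted.
Since N has 3 states, any run of length ≥ 3 visits 3+1 states, so by pigeonhole some state repeats within the first 3 steps — that repeat gives the pumpable loop.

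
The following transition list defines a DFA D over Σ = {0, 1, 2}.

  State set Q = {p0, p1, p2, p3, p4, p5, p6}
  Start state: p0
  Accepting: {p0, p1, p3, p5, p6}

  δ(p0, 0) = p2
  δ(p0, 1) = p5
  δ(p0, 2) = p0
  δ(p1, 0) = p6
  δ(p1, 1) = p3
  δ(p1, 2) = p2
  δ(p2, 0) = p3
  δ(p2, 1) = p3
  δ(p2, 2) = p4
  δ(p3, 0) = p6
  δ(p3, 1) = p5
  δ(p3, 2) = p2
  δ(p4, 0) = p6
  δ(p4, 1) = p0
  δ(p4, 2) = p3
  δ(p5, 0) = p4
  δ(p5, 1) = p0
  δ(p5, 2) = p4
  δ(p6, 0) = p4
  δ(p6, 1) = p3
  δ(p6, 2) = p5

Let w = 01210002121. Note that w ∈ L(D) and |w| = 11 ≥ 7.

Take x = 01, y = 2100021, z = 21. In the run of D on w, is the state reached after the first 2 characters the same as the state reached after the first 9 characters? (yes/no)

Run of D on the first 9 characters of w = 0 1 2 1 0 0 0 2 1:
  step 0: p0  (start)
  step 1: p2  (read 0: p0→p2)
  step 2: p3  (read 1: p2→p3)
  step 3: p2  (read 2: p3→p2)
  step 4: p3  (read 1: p2→p3)
  step 5: p6  (read 0: p3→p6)
  step 6: p4  (read 0: p6→p4)
  step 7: p6  (read 0: p4→p6)
  step 8: p5  (read 2: p6→p5)
  step 9: p0  (read 1: p5→p0)

After x (step 2): p3. After xy (step 9): p0.
They differ (p3 ≠ p0), so y is not a cycle from the state after x; this split is not the one the pumping-lemma construction produces, and pumping y need not keep the string in L(D).

no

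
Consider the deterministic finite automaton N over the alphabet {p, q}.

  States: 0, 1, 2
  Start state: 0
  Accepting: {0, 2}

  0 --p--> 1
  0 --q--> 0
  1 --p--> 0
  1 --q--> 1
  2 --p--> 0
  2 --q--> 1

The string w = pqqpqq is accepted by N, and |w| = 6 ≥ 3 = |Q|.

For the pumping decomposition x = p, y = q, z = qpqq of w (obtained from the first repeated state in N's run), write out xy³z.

xy^3z = p·q·q·q·qpqq = pqqqqpqq.
Reading y = q takes N from 1 back to 1, so after x·y·y·y the machine is still in 1, and z then leads to the accepting state 0. Hence pqqqqpqq ∈ L(N).

pqqqqpqq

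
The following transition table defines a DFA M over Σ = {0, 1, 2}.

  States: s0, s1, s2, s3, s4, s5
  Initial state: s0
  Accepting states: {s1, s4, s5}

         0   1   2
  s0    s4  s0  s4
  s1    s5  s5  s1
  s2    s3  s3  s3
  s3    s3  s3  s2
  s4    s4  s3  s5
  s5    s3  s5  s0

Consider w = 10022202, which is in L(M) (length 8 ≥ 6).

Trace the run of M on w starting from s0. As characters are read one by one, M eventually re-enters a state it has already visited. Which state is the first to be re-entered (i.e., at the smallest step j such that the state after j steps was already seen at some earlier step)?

s0

Run of M on w = 1 0 0 2 2 2 0 2:
  step 0: s0  (start)
  step 1: s0  (read 1: s0→s0)   ← first repeat (s0 seen earlier)
  step 2: s4  (read 0: s0→s4)
  step 3: s4  (read 0: s4→s4)
  step 4: s5  (read 2: s4→s5)
  step 5: s0  (read 2: s5→s0)
  step 6: s4  (read 2: s0→s4)
  step 7: s4  (read 0: s4→s4)
  step 8: s5  (read 2: s4→s5)

The earliest repeat is at step j = 1: M is in s0, which it already visited at step i = 0.
The DFA has 6 states, so the proof of the pumping lemma guarantees a repeated state among the first 6+1 visited; the segment between the two visits is the pumpable y.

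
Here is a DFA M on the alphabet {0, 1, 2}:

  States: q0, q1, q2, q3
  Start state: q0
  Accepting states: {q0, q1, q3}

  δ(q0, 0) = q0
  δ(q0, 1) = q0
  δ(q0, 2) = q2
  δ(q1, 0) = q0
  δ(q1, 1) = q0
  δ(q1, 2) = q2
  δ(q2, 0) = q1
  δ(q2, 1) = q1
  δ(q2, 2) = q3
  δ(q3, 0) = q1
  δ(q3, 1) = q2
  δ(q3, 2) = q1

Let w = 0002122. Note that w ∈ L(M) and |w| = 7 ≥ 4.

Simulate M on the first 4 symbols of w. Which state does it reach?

q2

State sequence: q0 -0-> q0 -0-> q0 -0-> q0 -2-> q2

After reading 4 characters, M is in state q2.
(This kind of state-tracing is the core of the pumping-lemma construction: with 4 states, pigeonhole forces a repeat within the first 4 steps.)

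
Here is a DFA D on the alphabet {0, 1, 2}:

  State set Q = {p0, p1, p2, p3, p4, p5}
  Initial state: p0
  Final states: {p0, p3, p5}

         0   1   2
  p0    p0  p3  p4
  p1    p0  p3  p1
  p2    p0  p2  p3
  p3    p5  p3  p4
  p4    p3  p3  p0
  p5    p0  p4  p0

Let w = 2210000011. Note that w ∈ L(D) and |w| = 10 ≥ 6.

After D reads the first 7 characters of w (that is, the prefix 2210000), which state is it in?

State sequence: p0 -2-> p4 -2-> p0 -1-> p3 -0-> p5 -0-> p0 -0-> p0 -0-> p0

After reading 7 characters, D is in state p0.
(This kind of state-tracing is the core of the pumping-lemma construction: with 6 states, pigeonhole forces a repeat within the first 6 steps.)

p0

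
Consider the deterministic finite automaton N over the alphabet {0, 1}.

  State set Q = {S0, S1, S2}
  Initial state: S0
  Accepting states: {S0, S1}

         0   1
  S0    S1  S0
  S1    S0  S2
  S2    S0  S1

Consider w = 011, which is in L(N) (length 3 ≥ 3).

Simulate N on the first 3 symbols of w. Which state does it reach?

S1

Run of N on the first 3 characters of w = 0 1 1:
  step 0: S0  (start)
  step 1: S1  (read 0: S0→S1)
  step 2: S2  (read 1: S1→S2)
  step 3: S1  (read 1: S2→S1)

After reading 3 characters, N is in state S1.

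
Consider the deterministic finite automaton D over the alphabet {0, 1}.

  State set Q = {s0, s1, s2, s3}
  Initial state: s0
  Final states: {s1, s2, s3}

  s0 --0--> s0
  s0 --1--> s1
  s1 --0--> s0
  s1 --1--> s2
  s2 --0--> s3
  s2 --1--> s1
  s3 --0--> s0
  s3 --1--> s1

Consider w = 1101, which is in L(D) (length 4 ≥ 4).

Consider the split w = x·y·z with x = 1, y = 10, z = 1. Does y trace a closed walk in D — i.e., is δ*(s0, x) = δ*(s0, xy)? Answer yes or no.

State sequence: s0 -1-> s1 -1-> s2 -0-> s3

After x (step 1): s1. After xy (step 3): s3.
They differ (s1 ≠ s3), so y is not a cycle from the state after x; this split is not the one the pumping-lemma construction produces, and pumping y need not keep the string in L(D).

no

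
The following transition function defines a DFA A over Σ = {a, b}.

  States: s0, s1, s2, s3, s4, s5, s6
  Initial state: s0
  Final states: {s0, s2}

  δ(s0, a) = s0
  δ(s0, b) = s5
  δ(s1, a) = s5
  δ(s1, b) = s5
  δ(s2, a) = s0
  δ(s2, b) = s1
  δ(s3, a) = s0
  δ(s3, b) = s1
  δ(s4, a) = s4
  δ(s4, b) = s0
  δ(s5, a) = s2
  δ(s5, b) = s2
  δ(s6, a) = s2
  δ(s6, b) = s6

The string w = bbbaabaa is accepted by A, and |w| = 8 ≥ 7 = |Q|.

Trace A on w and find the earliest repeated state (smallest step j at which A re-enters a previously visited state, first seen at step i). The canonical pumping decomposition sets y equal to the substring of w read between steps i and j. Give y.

bba

State sequence: s0 -b-> s5 -b-> s2 -b-> s1 -a-> s5 -a-> s2 -b-> s1 -a-> s5 -a-> s2
First repeat at step 4: s5 was already visited.

So i = 1, j = 4, giving x = w[0:1] = b, y = w[1:4] = bba, z = w[4:8] = abaa.
Check: |xy| = 4 ≤ 7 and |y| = 3 ≥ 1. Reading y takes A from s5 back to s5, so every xyⁱz is accepted.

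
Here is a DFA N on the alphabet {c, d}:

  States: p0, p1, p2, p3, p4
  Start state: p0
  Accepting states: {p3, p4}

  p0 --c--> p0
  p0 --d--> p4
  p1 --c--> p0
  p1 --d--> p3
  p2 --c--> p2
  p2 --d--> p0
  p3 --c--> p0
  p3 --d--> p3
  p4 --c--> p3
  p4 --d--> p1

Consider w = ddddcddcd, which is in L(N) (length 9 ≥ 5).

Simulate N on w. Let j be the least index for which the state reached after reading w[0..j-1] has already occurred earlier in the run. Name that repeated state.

Run of N on w = d d d d c d d c d:
  step 0: p0  (start)
  step 1: p4  (read d: p0→p4)
  step 2: p1  (read d: p4→p1)
  step 3: p3  (read d: p1→p3)
  step 4: p3  (read d: p3→p3)   ← first repeat (p3 seen earlier)
  step 5: p0  (read c: p3→p0)
  step 6: p4  (read d: p0→p4)
  step 7: p1  (read d: p4→p1)
  step 8: p0  (read c: p1→p0)
  step 9: p4  (read d: p0→p4)

The earliest repeat is at step j = 4: N is in p3, which it already visited at step i = 3.
With |Q| = 5, pigeonhole forces a state repeat no later than step 5; the substring read between the first and second visits to that state can be pumped.

p3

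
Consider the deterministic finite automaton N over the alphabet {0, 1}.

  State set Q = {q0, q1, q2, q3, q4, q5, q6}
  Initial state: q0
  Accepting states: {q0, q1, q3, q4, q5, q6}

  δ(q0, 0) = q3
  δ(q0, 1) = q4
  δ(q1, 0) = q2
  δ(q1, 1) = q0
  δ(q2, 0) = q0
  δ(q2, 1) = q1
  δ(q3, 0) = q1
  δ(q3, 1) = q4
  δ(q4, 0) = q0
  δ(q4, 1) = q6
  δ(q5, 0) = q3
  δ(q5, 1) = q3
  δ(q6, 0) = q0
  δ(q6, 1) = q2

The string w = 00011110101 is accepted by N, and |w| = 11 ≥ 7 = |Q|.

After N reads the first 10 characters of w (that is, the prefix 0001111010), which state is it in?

q0

State sequence: q0 -0-> q3 -0-> q1 -0-> q2 -1-> q1 -1-> q0 -1-> q4 -1-> q6 -0-> q0 -1-> q4 -0-> q0

After reading 10 characters, N is in state q0.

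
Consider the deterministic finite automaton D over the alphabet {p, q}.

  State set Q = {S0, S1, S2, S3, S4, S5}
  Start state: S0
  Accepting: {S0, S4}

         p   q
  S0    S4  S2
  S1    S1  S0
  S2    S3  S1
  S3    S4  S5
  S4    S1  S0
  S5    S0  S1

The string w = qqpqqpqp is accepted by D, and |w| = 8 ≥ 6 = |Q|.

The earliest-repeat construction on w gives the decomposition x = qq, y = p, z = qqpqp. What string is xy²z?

qqppqqpqp

xy^2z = qq·p·p·qqpqp = qqppqqpqp.
Reading y = p takes D from S1 back to S1, so after x·y·y the machine is still in S1, and z then leads to the accepting state S0. Hence qqppqqpqp ∈ L(D).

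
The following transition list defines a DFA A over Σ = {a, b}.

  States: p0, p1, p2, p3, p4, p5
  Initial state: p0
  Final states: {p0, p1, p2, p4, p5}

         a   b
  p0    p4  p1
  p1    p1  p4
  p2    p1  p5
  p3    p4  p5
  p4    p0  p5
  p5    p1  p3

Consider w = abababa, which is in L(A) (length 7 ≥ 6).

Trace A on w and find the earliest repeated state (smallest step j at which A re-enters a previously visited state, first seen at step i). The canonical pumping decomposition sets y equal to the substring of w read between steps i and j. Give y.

bab

Run of A on w = a b a b a b a:
  step 0: p0  (start)
  step 1: p4  (read a: p0→p4)
  step 2: p5  (read b: p4→p5)
  step 3: p1  (read a: p5→p1)
  step 4: p4  (read b: p1→p4)   ← first repeat (p4 seen earlier)
  step 5: p0  (read a: p4→p0)
  step 6: p1  (read b: p0→p1)
  step 7: p1  (read a: p1→p1)

So i = 1, j = 4, giving x = w[0:1] = a, y = w[1:4] = bab, z = w[4:7] = aba.
Check: |xy| = 4 ≤ 6 and |y| = 3 ≥ 1. Reading y takes A from p4 back to p4, so every xyⁱz is accepted.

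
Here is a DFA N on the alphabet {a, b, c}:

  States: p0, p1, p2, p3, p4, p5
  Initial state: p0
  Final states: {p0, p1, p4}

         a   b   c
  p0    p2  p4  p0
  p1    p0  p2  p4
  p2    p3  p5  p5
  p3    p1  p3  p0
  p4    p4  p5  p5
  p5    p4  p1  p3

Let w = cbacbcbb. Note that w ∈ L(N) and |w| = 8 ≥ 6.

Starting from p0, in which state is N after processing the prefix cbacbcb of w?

State sequence: p0 -c-> p0 -b-> p4 -a-> p4 -c-> p5 -b-> p1 -c-> p4 -b-> p5

After reading 7 characters, N is in state p5.

p5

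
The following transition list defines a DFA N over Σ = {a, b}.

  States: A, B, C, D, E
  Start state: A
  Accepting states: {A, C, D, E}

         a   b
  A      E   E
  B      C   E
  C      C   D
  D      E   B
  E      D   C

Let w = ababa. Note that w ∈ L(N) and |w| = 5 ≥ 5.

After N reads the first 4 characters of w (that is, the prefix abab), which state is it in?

State sequence: A -a-> E -b-> C -a-> C -b-> D

After reading 4 characters, N is in state D.

D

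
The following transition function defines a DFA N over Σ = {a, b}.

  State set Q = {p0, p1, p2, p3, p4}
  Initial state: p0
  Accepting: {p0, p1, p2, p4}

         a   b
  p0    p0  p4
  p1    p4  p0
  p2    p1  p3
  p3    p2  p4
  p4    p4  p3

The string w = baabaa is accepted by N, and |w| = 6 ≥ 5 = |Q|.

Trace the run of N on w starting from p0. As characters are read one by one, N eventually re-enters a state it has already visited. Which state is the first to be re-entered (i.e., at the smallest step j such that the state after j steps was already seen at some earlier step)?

p4

State sequence: p0 -b-> p4 -a-> p4 -a-> p4 -b-> p3 -a-> p2 -a-> p1
First repeat at step 2: p4 was already visited.

The earliest repeat is at step j = 2: N is in p4, which it already visited at step i = 1.
Since N has 5 states, any run of length ≥ 5 visits 5+1 states, so by pigeonhole some state repeats within the first 5 steps — that repeat gives the pumpable loop.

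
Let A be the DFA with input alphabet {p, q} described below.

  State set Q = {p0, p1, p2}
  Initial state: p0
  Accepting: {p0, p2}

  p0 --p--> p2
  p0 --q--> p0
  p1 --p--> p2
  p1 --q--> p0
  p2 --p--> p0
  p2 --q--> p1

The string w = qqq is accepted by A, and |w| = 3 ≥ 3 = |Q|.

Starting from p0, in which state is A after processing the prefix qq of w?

p0

Run of A on the first 2 characters of w = q q:
  step 0: p0  (start)
  step 1: p0  (read q: p0→p0)
  step 2: p0  (read q: p0→p0)

After reading 2 characters, A is in state p0.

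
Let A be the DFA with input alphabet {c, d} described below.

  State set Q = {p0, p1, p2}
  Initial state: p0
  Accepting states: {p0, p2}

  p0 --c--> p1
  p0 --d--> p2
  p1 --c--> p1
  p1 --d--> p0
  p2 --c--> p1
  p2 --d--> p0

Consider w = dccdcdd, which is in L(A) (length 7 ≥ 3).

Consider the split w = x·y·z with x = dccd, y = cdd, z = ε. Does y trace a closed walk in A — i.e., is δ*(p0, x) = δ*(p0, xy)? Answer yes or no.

no

State sequence: p0 -d-> p2 -c-> p1 -c-> p1 -d-> p0 -c-> p1 -d-> p0 -d-> p2

After x (step 4): p0. After xy (step 7): p2.
They differ (p0 ≠ p2), so y is not a cycle from the state after x; this split is not the one the pumping-lemma construction produces, and pumping y need not keep the string in L(A).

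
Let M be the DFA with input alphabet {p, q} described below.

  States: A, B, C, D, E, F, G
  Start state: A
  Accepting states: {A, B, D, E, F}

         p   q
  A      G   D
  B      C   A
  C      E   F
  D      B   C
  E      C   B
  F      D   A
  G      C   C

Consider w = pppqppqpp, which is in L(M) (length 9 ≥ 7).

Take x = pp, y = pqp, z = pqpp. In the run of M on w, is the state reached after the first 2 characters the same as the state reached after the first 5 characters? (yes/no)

yes

State sequence: A -p-> G -p-> C -p-> E -q-> B -p-> C

After x (step 2): C. After xy (step 5): C.
They match, so y = pqp drives M around a cycle from C back to itself; pumping y any number of times keeps M in C before reading z, and xyⁱz ∈ L(M) for every i ≥ 0.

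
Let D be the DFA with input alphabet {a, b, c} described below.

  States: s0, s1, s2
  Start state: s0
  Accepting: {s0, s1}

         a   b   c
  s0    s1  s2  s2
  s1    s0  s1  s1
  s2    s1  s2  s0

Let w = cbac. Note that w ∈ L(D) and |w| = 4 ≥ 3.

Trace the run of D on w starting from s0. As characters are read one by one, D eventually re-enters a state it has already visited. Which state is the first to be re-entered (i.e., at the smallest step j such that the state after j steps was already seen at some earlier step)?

s2

Run of D on w = c b a c:
  step 0: s0  (start)
  step 1: s2  (read c: s0→s2)
  step 2: s2  (read b: s2→s2)   ← first repeat (s2 seen earlier)
  step 3: s1  (read a: s2→s1)
  step 4: s1  (read c: s1→s1)

The earliest repeat is at step j = 2: D is in s2, which it already visited at step i = 1.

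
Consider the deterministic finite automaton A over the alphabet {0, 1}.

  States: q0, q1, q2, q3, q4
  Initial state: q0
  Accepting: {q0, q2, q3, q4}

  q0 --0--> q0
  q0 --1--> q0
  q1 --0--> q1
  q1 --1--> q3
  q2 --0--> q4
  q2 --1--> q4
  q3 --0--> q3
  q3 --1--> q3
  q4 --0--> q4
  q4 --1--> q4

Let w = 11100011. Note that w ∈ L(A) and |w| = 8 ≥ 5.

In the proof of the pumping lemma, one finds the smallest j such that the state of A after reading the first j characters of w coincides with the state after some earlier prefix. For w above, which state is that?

Run of A on w = 1 1 1 0 0 0 1 1:
  step 0: q0  (start)
  step 1: q0  (read 1: q0→q0)   ← first repeat (q0 seen earlier)
  step 2: q0  (read 1: q0→q0)
  step 3: q0  (read 1: q0→q0)
  step 4: q0  (read 0: q0→q0)
  step 5: q0  (read 0: q0→q0)
  step 6: q0  (read 0: q0→q0)
  step 7: q0  (read 1: q0→q0)
  step 8: q0  (read 1: q0→q0)

The earliest repeat is at step j = 1: A is in q0, which it already visited at step i = 0.

q0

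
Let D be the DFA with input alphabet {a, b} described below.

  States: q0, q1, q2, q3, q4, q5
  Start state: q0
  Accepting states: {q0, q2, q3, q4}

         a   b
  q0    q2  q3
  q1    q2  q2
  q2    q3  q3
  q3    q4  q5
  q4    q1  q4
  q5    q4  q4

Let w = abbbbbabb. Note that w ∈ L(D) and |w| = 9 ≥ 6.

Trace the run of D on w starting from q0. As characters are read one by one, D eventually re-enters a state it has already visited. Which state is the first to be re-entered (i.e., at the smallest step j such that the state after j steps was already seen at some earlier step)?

Run of D on w = a b b b b b a b b:
  step 0: q0  (start)
  step 1: q2  (read a: q0→q2)
  step 2: q3  (read b: q2→q3)
  step 3: q5  (read b: q3→q5)
  step 4: q4  (read b: q5→q4)
  step 5: q4  (read b: q4→q4)   ← first repeat (q4 seen earlier)
  step 6: q4  (read b: q4→q4)
  step 7: q1  (read a: q4→q1)
  step 8: q2  (read b: q1→q2)
  step 9: q3  (read b: q2→q3)

The earliest repeat is at step j = 5: D is in q4, which it already visited at step i = 4.
The DFA has 6 states, so the proof of the pumping lemma guarantees a repeated state among the first 6+1 visited; the segment between the two visits is the pumpable y.

q4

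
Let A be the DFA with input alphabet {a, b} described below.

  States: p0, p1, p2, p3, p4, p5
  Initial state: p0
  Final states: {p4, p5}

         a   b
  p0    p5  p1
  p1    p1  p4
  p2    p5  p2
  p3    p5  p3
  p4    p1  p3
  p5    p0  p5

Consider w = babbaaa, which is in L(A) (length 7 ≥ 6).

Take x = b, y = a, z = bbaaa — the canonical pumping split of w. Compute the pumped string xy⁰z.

bbbaaa

xy⁰z = xz = b·bbaaa = bbbaaa.
Reading y = a takes A from p1 back to p1, so after x the machine is still in p1, and z then leads to the accepting state p5. Hence bbbaaa ∈ L(A).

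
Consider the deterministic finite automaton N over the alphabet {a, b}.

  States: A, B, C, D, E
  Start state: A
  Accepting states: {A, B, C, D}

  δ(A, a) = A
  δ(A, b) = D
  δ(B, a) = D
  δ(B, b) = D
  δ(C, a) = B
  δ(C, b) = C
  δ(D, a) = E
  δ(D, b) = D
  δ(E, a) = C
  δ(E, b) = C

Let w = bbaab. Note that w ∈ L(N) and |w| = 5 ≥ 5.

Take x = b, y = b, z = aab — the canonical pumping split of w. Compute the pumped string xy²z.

xy^2z = b·b·b·aab = bbbaab.
Reading y = b takes N from D back to D, so after x·y·y the machine is still in D, and z then leads to the accepting state C. Hence bbbaab ∈ L(N).

bbbaab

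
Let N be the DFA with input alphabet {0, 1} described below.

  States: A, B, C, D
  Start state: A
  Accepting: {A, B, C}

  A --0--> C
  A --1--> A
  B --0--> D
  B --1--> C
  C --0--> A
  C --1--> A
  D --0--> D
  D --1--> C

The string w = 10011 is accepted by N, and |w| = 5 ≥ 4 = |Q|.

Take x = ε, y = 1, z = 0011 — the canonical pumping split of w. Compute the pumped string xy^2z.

110011

xy^2z = ε·1·1·0011 = 110011.
Reading y = 1 takes N from A back to A, so after x·y·y the machine is still in A, and z then leads to the accepting state A. Hence 110011 ∈ L(N).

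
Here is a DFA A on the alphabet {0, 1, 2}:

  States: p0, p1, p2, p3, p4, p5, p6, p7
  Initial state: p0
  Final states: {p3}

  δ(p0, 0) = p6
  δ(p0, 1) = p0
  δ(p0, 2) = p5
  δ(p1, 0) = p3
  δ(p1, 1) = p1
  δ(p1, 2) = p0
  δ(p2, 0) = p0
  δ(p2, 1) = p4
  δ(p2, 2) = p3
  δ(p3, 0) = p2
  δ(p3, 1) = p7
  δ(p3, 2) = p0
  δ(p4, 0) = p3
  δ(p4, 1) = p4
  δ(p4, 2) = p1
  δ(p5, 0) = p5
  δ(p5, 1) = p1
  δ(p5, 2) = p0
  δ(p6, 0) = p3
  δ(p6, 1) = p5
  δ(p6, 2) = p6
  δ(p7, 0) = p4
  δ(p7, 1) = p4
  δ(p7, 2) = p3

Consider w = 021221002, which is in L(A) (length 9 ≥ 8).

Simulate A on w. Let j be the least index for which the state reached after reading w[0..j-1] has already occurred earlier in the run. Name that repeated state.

p6

State sequence: p0 -0-> p6 -2-> p6 -1-> p5 -2-> p0 -2-> p5 -1-> p1 -0-> p3 -0-> p2 -2-> p3
First repeat at step 2: p6 was already visited.

The earliest repeat is at step j = 2: A is in p6, which it already visited at step i = 1.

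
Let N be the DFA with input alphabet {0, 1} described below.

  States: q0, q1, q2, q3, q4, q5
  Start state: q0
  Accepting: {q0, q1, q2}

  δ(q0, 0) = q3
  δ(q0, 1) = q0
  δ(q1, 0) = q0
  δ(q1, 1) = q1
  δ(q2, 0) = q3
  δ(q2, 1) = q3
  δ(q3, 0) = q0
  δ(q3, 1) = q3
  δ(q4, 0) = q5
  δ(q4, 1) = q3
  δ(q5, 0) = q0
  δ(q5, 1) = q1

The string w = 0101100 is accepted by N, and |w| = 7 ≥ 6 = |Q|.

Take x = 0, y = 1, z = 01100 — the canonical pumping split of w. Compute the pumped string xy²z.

xy^2z = 0·1·1·01100 = 01101100.
Reading y = 1 takes N from q3 back to q3, so after x·y·y the machine is still in q3, and z then leads to the accepting state q0. Hence 01101100 ∈ L(N).

01101100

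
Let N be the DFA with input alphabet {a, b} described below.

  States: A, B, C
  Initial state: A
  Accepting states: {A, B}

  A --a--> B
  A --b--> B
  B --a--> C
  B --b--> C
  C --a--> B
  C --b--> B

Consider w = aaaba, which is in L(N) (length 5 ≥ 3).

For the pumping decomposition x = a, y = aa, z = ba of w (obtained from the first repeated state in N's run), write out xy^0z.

xy⁰z = xz = a·ba = aba.
Reading y = aa takes N from B back to B, so after x the machine is still in B, and z then leads to the accepting state B. Hence aba ∈ L(N).

aba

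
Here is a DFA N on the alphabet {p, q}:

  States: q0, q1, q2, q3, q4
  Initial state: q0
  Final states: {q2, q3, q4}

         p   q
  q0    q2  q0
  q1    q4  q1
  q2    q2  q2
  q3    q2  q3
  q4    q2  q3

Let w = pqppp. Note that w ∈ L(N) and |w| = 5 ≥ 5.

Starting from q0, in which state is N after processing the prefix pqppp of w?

q2

Run of N on the first 5 characters of w = p q p p p:
  step 0: q0  (start)
  step 1: q2  (read p: q0→q2)
  step 2: q2  (read q: q2→q2)
  step 3: q2  (read p: q2→q2)
  step 4: q2  (read p: q2→q2)
  step 5: q2  (read p: q2→q2)

After reading 5 characters, N is in state q2.
(This kind of state-tracing is the core of the pumping-lemma construction: with 5 states, pigeonhole forces a repeat within the first 5 steps.)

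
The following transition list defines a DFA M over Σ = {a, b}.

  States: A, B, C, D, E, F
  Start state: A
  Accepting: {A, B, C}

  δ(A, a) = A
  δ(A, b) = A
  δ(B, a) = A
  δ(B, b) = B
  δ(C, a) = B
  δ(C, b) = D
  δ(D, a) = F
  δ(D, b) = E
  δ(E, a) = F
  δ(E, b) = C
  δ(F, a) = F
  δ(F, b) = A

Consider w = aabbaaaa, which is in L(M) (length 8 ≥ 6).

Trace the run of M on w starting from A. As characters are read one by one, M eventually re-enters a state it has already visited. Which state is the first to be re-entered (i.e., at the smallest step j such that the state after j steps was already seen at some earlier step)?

Run of M on w = a a b b a a a a:
  step 0: A  (start)
  step 1: A  (read a: A→A)   ← first repeat (A seen earlier)
  step 2: A  (read a: A→A)
  step 3: A  (read b: A→A)
  step 4: A  (read b: A→A)
  step 5: A  (read a: A→A)
  step 6: A  (read a: A→A)
  step 7: A  (read a: A→A)
  step 8: A  (read a: A→A)

The earliest repeat is at step j = 1: M is in A, which it already visited at step i = 0.
Pumping length from the standard proof: p = 6 (the number of states). The repeated state found above gives |xy| = j ≤ 6 and |y| = j − i ≥ 1.

A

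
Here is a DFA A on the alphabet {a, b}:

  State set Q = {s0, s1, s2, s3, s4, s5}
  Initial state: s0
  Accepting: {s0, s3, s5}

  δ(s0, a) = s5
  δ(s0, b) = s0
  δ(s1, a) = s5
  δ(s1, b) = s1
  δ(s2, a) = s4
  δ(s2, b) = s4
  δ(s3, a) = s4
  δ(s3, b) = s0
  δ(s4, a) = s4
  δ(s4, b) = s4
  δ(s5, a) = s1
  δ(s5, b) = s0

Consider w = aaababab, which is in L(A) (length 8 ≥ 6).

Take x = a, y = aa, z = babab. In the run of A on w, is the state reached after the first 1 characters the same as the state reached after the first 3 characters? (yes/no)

Run of A on the first 3 characters of w = a a a:
  step 0: s0  (start)
  step 1: s5  (read a: s0→s5)
  step 2: s1  (read a: s5→s1)
  step 3: s5  (read a: s1→s5)

After x (step 1): s5. After xy (step 3): s5.
They match, so y = aa drives A around a cycle from s5 back to itself; pumping y any number of times keeps A in s5 before reading z, and xyⁱz ∈ L(A) for every i ≥ 0.

yes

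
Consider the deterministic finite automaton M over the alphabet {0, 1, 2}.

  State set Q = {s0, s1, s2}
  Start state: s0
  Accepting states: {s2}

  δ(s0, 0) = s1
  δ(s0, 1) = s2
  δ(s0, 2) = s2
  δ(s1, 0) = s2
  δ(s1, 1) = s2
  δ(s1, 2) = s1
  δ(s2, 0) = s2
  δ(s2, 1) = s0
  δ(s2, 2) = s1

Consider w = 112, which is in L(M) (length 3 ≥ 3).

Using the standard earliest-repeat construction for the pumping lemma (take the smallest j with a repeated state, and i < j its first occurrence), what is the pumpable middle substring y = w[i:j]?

11

State sequence: s0 -1-> s2 -1-> s0 -2-> s2
First repeat at step 2: s0 was already visited.

So i = 0, j = 2, giving x = w[0:0] = ε, y = w[0:2] = 11, z = w[2:3] = 2.
Check: |xy| = 2 ≤ 3 and |y| = 2 ≥ 1. Reading y takes M from s0 back to s0, so every xyⁱz is accepted.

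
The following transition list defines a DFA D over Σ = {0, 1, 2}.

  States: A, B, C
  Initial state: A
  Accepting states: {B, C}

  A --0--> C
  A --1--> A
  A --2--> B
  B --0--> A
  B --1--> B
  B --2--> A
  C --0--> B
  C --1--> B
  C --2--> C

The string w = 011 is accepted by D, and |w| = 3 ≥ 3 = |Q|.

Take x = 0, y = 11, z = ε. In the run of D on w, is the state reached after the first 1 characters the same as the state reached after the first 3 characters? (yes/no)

no

State sequence: A -0-> C -1-> B -1-> B

After x (step 1): C. After xy (step 3): B.
They differ (C ≠ B), so y is not a cycle from the state after x; this split is not the one the pumping-lemma construction produces, and pumping y need not keep the string in L(D).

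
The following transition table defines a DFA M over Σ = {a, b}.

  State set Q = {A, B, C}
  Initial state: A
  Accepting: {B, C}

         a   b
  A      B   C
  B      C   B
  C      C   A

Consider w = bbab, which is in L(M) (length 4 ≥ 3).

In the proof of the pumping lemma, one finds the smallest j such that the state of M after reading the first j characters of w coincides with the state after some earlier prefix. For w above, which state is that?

A

State sequence: A -b-> C -b-> A -a-> B -b-> B
First repeat at step 2: A was already visited.

The earliest repeat is at step j = 2: M is in A, which it already visited at step i = 0.
With |Q| = 3, pigeonhole forces a state repeat no later than step 3; the substring read between the first and second visits to that state can be pumped.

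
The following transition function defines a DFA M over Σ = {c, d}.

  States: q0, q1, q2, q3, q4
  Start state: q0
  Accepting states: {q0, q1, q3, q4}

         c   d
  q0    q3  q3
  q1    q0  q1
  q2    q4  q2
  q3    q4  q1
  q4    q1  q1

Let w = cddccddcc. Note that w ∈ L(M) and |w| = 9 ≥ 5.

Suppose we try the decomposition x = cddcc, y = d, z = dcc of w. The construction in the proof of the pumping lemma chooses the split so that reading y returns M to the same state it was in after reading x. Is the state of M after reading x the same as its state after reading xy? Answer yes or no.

no

Run of M on the first 6 characters of w = c d d c c d:
  step 0: q0  (start)
  step 1: q3  (read c: q0→q3)
  step 2: q1  (read d: q3→q1)
  step 3: q1  (read d: q1→q1)
  step 4: q0  (read c: q1→q0)
  step 5: q3  (read c: q0→q3)
  step 6: q1  (read d: q3→q1)

After x (step 5): q3. After xy (step 6): q1.
They differ (q3 ≠ q1), so y is not a cycle from the state after x; this split is not the one the pumping-lemma construction produces, and pumping y need not keep the string in L(M).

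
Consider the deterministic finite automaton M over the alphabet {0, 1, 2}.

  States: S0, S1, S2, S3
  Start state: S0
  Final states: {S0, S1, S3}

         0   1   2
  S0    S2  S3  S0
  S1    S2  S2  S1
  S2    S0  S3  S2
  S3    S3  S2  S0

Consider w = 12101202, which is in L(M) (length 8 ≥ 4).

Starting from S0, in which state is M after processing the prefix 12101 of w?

State sequence: S0 -1-> S3 -2-> S0 -1-> S3 -0-> S3 -1-> S2

After reading 5 characters, M is in state S2.
(This kind of state-tracing is the core of the pumping-lemma construction: with 4 states, pigeonhole forces a repeat within the first 4 steps.)

S2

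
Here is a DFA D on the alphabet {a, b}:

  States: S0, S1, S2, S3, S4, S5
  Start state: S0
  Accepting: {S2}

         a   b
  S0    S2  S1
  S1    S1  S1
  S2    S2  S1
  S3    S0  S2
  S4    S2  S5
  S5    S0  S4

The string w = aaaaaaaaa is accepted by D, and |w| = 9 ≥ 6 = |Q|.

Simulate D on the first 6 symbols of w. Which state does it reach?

Run of D on the first 6 characters of w = a a a a a a:
  step 0: S0  (start)
  step 1: S2  (read a: S0→S2)
  step 2: S2  (read a: S2→S2)
  step 3: S2  (read a: S2→S2)
  step 4: S2  (read a: S2→S2)
  step 5: S2  (read a: S2→S2)
  step 6: S2  (read a: S2→S2)

After reading 6 characters, D is in state S2.
(This kind of state-tracing is the core of the pumping-lemma construction: with 6 states, pigeonhole forces a repeat within the first 6 steps.)

S2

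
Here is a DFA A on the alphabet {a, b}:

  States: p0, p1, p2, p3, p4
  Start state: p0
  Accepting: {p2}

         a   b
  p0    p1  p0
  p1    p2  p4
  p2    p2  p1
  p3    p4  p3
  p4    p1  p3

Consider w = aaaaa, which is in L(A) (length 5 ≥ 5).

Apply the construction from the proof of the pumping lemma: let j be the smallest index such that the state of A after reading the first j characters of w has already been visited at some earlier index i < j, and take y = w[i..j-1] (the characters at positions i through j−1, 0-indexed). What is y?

a

State sequence: p0 -a-> p1 -a-> p2 -a-> p2 -a-> p2 -a-> p2
First repeat at step 3: p2 was already visited.

So i = 2, j = 3, giving x = w[0:2] = aa, y = w[2:3] = a, z = w[3:5] = aa.
Check: |xy| = 3 ≤ 5 and |y| = 1 ≥ 1. Reading y takes A from p2 back to p2, so every xyⁱz is accepted.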